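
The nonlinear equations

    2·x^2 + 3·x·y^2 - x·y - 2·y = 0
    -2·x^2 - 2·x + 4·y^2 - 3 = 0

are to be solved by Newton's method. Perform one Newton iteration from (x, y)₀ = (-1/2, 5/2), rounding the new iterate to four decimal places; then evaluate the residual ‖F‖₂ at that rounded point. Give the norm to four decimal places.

6.3629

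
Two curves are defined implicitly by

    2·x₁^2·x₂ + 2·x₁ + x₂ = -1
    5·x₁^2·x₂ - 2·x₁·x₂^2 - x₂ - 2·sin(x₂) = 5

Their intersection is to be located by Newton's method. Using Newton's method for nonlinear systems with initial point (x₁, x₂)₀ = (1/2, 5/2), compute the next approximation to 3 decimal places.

(0.483, -1.256)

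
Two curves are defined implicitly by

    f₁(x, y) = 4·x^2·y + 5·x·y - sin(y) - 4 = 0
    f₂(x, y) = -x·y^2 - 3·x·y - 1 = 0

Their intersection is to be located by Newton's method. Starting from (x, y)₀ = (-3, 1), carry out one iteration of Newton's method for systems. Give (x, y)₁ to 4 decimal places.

(-2.9147, 0.2894)

At (-3, 1): F = (16.158529, 11.0000).
Jacobian J = [[8·x·y + 5·y, 4·x^2 + 5·x - cos(y)], [-y^2 - 3·y, -2·x·y - 3·x]].
At the point, J = [[-19.0000, 20.459698], [-4.0000, 15.0000]] (det J = -203.161209).
Solving J·Δ = −F gives Δ = (0.0853, -0.7106).
Then the next iterate is (x, y)₁ = (-2.9147, 0.2894).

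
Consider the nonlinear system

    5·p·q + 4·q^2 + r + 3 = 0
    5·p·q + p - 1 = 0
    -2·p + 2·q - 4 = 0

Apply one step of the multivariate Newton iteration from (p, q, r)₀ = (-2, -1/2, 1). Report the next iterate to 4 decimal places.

(-2.2609, -0.2609, -6.3043)

At (-2, -1/2, 1): F = (10.0000, 2.0000, -1.0000).
Jacobian J = [[5·q, 5·p + 8·q, 1], [5·q + 1, 5·p, 0], [-2, 2, 0]].
At the point, J = [[-2.5000, -14.0000, 1.0000], [-1.5000, -10.0000, 0.0000], [-2.0000, 2.0000, 0.0000]] (det J = -23.0000).
Solving J·Δ = −F gives Δ = (-0.2609, 0.2391, -7.3043).
Then the next iterate is (p, q, r)₁ = (-2.2609, -0.2609, -6.3043).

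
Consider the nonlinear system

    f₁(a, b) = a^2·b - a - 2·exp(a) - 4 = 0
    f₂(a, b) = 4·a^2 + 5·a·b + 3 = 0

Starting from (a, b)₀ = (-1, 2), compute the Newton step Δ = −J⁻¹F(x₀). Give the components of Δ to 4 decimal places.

At (-1, 2): F = (-1.735759, -3.0000).
Jacobian J = [[2·a·b - 2·exp(a) - 1, a^2], [8·a + 5·b, 5·a]].
At the point, J = [[-5.735759, 1.0000], [2.0000, -5.0000]] (det J = 26.678794).
Solving J·Δ = −F gives Δ = (-0.4378, -0.7751).

(-0.4378, -0.7751)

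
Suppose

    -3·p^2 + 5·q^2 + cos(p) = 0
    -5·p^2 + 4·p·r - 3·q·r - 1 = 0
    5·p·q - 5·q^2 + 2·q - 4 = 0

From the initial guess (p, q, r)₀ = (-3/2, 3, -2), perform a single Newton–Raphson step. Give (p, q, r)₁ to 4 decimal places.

At (-3/2, 3, -2): F = (38.320737, 17.7500, -65.5000).
Jacobian J = [[-6·p - sin(p), 10·q, 0], [-10·p + 4·r, -3·r, 4·p - 3·q], [5·q, 5·p - 10·q + 2, 0]].
At the point, J = [[9.997495, 30.0000, 0.0000], [7.0000, 6.0000, -15.0000], [15.0000, -35.5000, 0.0000]] (det J = -12073.666080).
Solving J·Δ = −F gives Δ = (0.7512, -1.5277, 0.9228).
Then the next iterate is (p, q, r)₁ = (-0.7488, 1.4723, -1.0772).

(-0.7488, 1.4723, -1.0772)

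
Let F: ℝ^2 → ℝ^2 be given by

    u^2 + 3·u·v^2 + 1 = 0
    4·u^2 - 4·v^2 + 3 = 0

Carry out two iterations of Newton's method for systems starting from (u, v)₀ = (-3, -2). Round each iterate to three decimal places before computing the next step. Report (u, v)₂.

(-0.991, -1.156)

At (-3, -2): F = (-26.000, 23.000).
Jacobian J = [[2·u + 3·v^2, 6·u·v], [8·u, -8·v]].
At the point, J = [[6.000, 36.000], [-24.000, 16.000]] (det J = 960.000).
Solving J·Δ = −F gives Δ = (1.296, 0.506).
Then the next iterate is (u, v)₁ = (-1.704, -1.494).
Round to (-1.704, -1.494) and repeat: F = (-7.50655, 5.68632), J = [[3.28811, 15.27466], [-13.632, 11.952]].
Δ = (0.713, 0.338), so (u, v)₂ = (-0.991, -1.156).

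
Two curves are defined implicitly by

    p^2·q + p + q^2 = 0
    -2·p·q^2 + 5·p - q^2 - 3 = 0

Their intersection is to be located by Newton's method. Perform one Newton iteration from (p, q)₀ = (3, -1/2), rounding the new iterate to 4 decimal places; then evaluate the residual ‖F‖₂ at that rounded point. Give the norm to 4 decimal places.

At (3, -1/2): F = (-1.2500, 10.2500).
Jacobian J = [[2·p·q + 1, p^2 + 2·q], [-2·q^2 + 5, -4·p·q - 2·q]].
At the point, J = [[-2.0000, 8.0000], [4.5000, 7.0000]] (det J = -50.0000).
Solving J·Δ = −F gives Δ = (-1.8150, -0.2975).
Then the next iterate is (p, q)₁ = (1.1850, -0.7975).
Re-evaluating at (1.1850, -0.7975): F = (0.701137, 0.781659), so ‖F‖₂ = 1.0500.

1.0500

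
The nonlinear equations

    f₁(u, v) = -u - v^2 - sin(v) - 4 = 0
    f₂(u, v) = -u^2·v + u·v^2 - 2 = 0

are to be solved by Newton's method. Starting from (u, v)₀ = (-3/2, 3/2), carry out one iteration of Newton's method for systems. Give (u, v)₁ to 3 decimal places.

At (-3/2, 3/2): F = (-5.74749, -8.750).
Jacobian J = [[-1, -2·v - cos(v)], [-2·u·v + v^2, -u^2 + 2·u·v]].
At the point, J = [[-1.000, -3.07074], [6.750, -6.750]] (det J = 27.47748).
Solving J·Δ = −F gives Δ = (-0.434, -1.730).
Then the next iterate is (u, v)₁ = (-1.934, -0.230).

(-1.934, -0.230)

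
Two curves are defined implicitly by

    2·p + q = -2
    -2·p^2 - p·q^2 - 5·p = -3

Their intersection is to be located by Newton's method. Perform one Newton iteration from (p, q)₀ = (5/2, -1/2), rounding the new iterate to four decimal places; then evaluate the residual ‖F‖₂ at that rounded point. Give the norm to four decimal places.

At (5/2, -1/2): F = (6.5000, -22.6250).
Jacobian J = [[2, 1], [-4·p - q^2 - 5, -2·p·q]].
At the point, J = [[2.0000, 1.0000], [-15.2500, 2.5000]] (det J = 20.2500).
Solving J·Δ = −F gives Δ = (-1.9198, -2.6605).
Then the next iterate is (p, q)₁ = (0.5802, -3.1605).
Re-evaluating at (0.5802, -3.1605): F = (-0.0001, -6.369743), so ‖F‖₂ = 6.3697.

6.3697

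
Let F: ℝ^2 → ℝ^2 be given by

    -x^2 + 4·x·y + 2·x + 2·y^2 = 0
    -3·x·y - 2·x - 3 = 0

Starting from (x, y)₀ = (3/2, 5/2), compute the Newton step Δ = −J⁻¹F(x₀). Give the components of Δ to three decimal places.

(-1.335, -1.015)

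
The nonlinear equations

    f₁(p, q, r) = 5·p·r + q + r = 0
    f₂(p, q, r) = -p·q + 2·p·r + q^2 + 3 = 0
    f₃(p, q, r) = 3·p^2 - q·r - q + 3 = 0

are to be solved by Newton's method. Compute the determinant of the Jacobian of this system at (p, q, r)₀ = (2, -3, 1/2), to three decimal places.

J = [[5·r, 1, 5·p + 1], [-q + 2·r, -p + 2·q, 2·p], [6·p, -r - 1, -q]].
At the point, J = [[2.500, 1.000, 11.000], [4.000, -8.000, 4.000], [12.000, -1.500, 3.000]].
det J = 981.000.

981.000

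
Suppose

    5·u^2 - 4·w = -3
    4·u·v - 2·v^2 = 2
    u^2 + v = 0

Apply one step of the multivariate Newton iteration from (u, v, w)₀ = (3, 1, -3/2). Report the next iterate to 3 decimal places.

(1.364, 0.818, -0.273)

At (3, 1, -3/2): F = (54.000, 8.000, 10.000).
Jacobian J = [[10·u, 0, -4], [4·v, 4·u - 4·v, 0], [2·u, 1, 0]].
At the point, J = [[30.000, 0.000, -4.000], [4.000, 8.000, 0.000], [6.000, 1.000, 0.000]] (det J = 176.000).
Solving J·Δ = −F gives Δ = (-1.636, -0.182, 1.227).
Then the next iterate is (u, v, w)₁ = (1.364, 0.818, -0.273).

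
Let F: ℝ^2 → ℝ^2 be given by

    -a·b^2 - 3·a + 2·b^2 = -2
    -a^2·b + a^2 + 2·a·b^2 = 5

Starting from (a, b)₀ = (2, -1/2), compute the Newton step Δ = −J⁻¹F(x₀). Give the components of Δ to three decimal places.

(-1.231, -0.750)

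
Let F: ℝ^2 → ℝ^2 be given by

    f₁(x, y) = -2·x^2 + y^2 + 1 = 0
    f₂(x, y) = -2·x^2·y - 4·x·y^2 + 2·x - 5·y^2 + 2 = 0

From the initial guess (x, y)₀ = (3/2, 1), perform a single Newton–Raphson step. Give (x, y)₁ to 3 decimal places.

(1.001, 0.754)

At (3/2, 1): F = (-2.500, -10.500).
Jacobian J = [[-4·x, 2·y], [-4·x·y - 4·y^2 + 2, -2·x^2 - 8·x·y - 10·y]].
At the point, J = [[-6.000, 2.000], [-8.000, -26.500]] (det J = 175.000).
Solving J·Δ = −F gives Δ = (-0.499, -0.246).
Then the next iterate is (x, y)₁ = (1.001, 0.754).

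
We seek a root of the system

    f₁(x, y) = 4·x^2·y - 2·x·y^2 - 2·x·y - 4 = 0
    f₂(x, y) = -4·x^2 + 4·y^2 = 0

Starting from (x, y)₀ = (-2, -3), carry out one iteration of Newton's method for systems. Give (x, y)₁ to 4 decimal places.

At (-2, -3): F = (-28.0000, 20.0000).
Jacobian J = [[8·x·y - 2·y^2 - 2·y, 4·x^2 - 4·x·y - 2·x], [-8·x, 8·y]].
At the point, J = [[36.0000, -4.0000], [16.0000, -24.0000]] (det J = -800.0000).
Solving J·Δ = −F gives Δ = (0.9400, 1.4600).
Then the next iterate is (x, y)₁ = (-1.0600, -1.5400).

(-1.0600, -1.5400)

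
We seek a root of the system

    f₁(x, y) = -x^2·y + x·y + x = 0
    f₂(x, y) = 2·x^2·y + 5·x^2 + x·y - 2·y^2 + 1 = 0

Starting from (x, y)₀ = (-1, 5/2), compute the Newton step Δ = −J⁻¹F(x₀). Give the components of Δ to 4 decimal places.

(0.4126, -1.2466)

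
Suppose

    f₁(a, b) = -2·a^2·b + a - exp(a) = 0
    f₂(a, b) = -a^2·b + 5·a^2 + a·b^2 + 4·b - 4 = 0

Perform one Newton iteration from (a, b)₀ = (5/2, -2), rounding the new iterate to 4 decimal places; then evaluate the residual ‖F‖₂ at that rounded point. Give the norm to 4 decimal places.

11.0477

At (5/2, -2): F = (15.317506, 41.7500).
Jacobian J = [[-4·a·b - exp(a) + 1, -2·a^2], [-2·a·b + 10·a + b^2, -a^2 + 2·a·b + 4]].
At the point, J = [[8.817506, -12.5000], [39.0000, -12.2500]] (det J = 379.485551).
Solving J·Δ = −F gives Δ = (-0.8808, 0.6041).
Then the next iterate is (a, b)₁ = (1.6192, -1.3959).
Re-evaluating at (1.6192, -1.3959): F = (3.889716, 10.340297), so ‖F‖₂ = 11.0477.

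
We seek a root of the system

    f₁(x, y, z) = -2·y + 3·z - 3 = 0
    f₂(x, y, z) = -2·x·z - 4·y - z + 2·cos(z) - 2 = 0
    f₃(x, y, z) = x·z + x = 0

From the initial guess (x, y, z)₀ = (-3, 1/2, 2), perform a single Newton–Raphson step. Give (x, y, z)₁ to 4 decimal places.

At (-3, 1/2, 2): F = (2.0000, 5.167706, -9.0000).
Jacobian J = [[0, -2, 3], [-2·z, -4, -2·x - 2·sin(z) - 1], [z + 1, 0, x]].
At the point, J = [[0.0000, -2.0000, 3.0000], [-4.0000, -4.0000, 3.181405], [3.0000, 0.0000, -3.0000]] (det J = 40.911569).
Solving J·Δ = −F gives Δ = (1.4114, -1.3830, -1.5886).
Then the next iterate is (x, y, z)₁ = (-1.5886, -0.8830, 0.4114).

(-1.5886, -0.8830, 0.4114)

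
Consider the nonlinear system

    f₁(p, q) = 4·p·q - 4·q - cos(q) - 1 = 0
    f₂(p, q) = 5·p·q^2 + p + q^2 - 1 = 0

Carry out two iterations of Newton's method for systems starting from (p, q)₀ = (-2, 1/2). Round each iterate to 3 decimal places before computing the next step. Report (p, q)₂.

At (-2, 1/2): F = (-7.87758, -5.250).
Jacobian J = [[4·q, 4·p + sin(q) - 4], [5·q^2 + 1, 10·p·q + 2·q]].
At the point, J = [[2.000, -11.52057], [2.250, -9.000]] (det J = 7.92129).
Solving J·Δ = −F gives Δ = (-1.315, -0.912).
Then the next iterate is (p, q)₁ = (-3.315, -0.412).
Round to (-3.315, -0.412) and repeat: F = (5.19480, -6.95876), J = [[-1.648, -17.66044], [1.84872, 12.83380]].
Δ = (4.890, -0.162), so (p, q)₂ = (1.575, -0.574).

(1.575, -0.574)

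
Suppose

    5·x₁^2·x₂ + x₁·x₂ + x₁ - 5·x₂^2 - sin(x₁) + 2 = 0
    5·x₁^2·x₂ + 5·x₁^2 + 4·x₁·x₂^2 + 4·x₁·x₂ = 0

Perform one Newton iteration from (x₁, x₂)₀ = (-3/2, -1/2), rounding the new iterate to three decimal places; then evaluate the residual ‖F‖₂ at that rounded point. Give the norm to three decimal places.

At (-3/2, -1/2): F = (-4.62751, 7.125).
Jacobian J = [[10·x₁·x₂ + x₂ - cos(x₁) + 1, 5·x₁^2 + x₁ - 10·x₂], [10·x₁·x₂ + 10·x₁ + 4·x₂^2 + 4·x₂, 5·x₁^2 + 8·x₁·x₂ + 4·x₁]].
At the point, J = [[7.92926, 14.750], [-8.500, 11.250]] (det J = 214.57921).
Solving J·Δ = −F gives Δ = (0.732, -0.080).
Then the next iterate is (x₁, x₂)₁ = (-0.768, -0.580).
Re-evaluating at (-0.768, -0.580): F = (-1.02035, 1.98697), so ‖F‖₂ = 2.234.

2.234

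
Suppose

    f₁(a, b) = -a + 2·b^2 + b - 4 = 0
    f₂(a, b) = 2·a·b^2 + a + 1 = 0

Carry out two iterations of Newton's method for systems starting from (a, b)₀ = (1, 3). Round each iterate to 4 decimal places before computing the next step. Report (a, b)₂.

(0.1926, 1.2895)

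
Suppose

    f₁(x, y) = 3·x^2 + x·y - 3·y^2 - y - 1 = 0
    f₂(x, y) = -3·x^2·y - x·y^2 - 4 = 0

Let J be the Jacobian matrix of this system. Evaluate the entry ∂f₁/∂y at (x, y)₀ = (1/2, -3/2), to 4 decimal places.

8.5000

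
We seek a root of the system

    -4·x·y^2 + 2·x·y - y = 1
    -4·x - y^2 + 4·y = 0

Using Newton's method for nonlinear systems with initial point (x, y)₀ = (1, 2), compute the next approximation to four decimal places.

At (1, 2): F = (-15.0000, 0.0000).
Jacobian J = [[-4·y^2 + 2·y, -8·x·y + 2·x - 1], [-4, -2·y + 4]].
At the point, J = [[-12.0000, -15.0000], [-4.0000, 0.0000]] (det J = -60.0000).
Solving J·Δ = −F gives Δ = (0.0000, -1.0000).
Then the next iterate is (x, y)₁ = (1.0000, 1.0000).

(1.0000, 1.0000)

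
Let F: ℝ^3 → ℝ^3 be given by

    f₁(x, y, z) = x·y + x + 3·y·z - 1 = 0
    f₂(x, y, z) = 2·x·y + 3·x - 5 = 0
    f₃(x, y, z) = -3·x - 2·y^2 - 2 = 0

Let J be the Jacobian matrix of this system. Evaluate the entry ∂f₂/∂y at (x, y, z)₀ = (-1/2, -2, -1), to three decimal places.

-1.000

∂f₂/∂y = 2·x.
At (-1/2, -2, -1) this is -1.000.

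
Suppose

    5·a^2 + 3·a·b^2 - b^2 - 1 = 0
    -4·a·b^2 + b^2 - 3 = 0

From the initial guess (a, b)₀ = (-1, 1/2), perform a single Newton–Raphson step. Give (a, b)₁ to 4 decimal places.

At (-1, 1/2): F = (3.0000, -1.7500).
Jacobian J = [[10·a + 3·b^2, 6·a·b - 2·b], [-4·b^2, -8·a·b + 2·b]].
At the point, J = [[-9.2500, -4.0000], [-1.0000, 5.0000]] (det J = -50.2500).
Solving J·Δ = −F gives Δ = (0.1592, 0.3818).
Then the next iterate is (a, b)₁ = (-0.8408, 0.8818).

(-0.8408, 0.8818)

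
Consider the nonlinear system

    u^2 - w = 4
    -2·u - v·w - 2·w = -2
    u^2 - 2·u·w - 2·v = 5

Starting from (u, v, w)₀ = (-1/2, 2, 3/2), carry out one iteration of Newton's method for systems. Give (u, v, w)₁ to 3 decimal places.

At (-1/2, 2, 3/2): F = (-5.250, -3.000, -7.250).
Jacobian J = [[2·u, 0, -1], [-2, -w, -v - 2], [2·u - 2·w, -2, -2·u]].
At the point, J = [[-1.000, 0.000, -1.000], [-2.000, -1.500, -4.000], [-4.000, -2.000, 1.000]] (det J = 11.500).
Solving J·Δ = −F gives Δ = (-4.761, 5.652, -0.489).
Then the next iterate is (u, v, w)₁ = (-5.261, 7.652, 1.011).

(-5.261, 7.652, 1.011)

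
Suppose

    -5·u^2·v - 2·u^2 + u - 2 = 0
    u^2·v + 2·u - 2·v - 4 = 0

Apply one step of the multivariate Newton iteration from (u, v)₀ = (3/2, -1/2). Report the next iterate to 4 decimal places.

At (3/2, -1/2): F = (0.6250, -1.1250).
Jacobian J = [[-10·u·v - 4·u + 1, -5·u^2], [2·u·v + 2, u^2 - 2]].
At the point, J = [[2.5000, -11.2500], [0.5000, 0.2500]] (det J = 6.2500).
Solving J·Δ = −F gives Δ = (2.0000, 0.5000).
Then the next iterate is (u, v)₁ = (3.5000, 0.0000).

(3.5000, 0.0000)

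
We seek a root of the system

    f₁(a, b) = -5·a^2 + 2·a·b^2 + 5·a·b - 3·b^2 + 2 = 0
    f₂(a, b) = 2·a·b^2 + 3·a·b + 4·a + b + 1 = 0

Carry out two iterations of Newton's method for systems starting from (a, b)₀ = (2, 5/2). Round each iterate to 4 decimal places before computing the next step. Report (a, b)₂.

At (2, 5/2): F = (13.2500, 51.5000).
Jacobian J = [[-10·a + 2·b^2 + 5·b, 4·a·b + 5·a - 6·b], [2·b^2 + 3·b + 4, 4·a·b + 3·a + 1]].
At the point, J = [[5.0000, 15.0000], [24.0000, 27.0000]] (det J = -225.0000).
Solving J·Δ = −F gives Δ = (-1.8433, -0.2689).
Then the next iterate is (a, b)₁ = (0.1567, 2.2311).
Round to (0.1567, 2.2311) and repeat: F = (-9.748084, 6.466785), J = [[19.544114, -11.204647], [20.648914, 2.868553]].
Δ = (-0.1548, -1.1400), so (a, b)₂ = (0.0019, 1.0911).

(0.0019, 1.0911)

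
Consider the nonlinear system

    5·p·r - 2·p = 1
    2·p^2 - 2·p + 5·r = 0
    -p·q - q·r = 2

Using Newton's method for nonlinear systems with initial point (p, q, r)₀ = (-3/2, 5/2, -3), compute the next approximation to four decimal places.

(-1.0431, 1.9377, -0.7690)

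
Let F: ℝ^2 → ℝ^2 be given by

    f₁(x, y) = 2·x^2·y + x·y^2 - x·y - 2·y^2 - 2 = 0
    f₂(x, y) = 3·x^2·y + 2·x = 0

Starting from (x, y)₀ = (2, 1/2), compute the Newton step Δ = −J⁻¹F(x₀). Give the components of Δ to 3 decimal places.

At (2, 1/2): F = (1.000, 10.000).
Jacobian J = [[4·x·y + y^2 - y, 2·x^2 + 2·x·y - x - 4·y], [6·x·y + 2, 3·x^2]].
At the point, J = [[3.750, 6.000], [8.000, 12.000]] (det J = -3.000).
Solving J·Δ = −F gives Δ = (-16.000, 9.833).

(-16.000, 9.833)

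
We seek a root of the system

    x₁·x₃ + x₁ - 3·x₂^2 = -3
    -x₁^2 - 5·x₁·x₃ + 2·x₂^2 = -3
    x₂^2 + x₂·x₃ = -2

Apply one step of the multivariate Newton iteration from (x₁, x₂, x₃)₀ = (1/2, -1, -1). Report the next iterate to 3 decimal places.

(1.576, -1.444, 4.333)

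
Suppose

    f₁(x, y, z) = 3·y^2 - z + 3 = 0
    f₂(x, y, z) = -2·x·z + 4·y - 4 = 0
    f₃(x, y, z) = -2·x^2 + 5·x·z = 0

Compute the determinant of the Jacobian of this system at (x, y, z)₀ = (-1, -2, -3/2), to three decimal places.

J = [[0, 6·y, -1], [-2·z, 4, -2·x], [-4·x + 5·z, 0, 5·x]].
At the point, J = [[0.000, -12.000, -1.000], [3.000, 4.000, 2.000], [-3.500, 0.000, -5.000]].
det J = -110.000.

-110.000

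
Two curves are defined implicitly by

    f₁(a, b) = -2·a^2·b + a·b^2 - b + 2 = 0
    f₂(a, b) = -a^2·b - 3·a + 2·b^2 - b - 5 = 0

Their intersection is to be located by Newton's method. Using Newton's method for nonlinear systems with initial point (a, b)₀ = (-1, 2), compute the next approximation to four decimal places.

At (-1, 2): F = (-8.0000, 2.0000).
Jacobian J = [[-4·a·b + b^2, -2·a^2 + 2·a·b - 1], [-2·a·b - 3, -a^2 + 4·b - 1]].
At the point, J = [[12.0000, -7.0000], [1.0000, 6.0000]] (det J = 79.0000).
Solving J·Δ = −F gives Δ = (0.4304, -0.4051).
Then the next iterate is (a, b)₁ = (-0.5696, 1.5949).

(-0.5696, 1.5949)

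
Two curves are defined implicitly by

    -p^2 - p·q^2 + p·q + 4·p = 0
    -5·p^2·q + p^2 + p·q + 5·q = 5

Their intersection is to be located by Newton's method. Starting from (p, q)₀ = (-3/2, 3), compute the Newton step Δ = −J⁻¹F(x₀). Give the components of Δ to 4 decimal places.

At (-3/2, 3): F = (0.7500, -26.0000).
Jacobian J = [[-2·p - q^2 + q + 4, -2·p·q + p], [-10·p·q + 2·p + q, -5·p^2 + p + 5]].
At the point, J = [[1.0000, 7.5000], [45.0000, -7.7500]] (det J = -345.2500).
Solving J·Δ = −F gives Δ = (0.5480, -0.1731).

(0.5480, -0.1731)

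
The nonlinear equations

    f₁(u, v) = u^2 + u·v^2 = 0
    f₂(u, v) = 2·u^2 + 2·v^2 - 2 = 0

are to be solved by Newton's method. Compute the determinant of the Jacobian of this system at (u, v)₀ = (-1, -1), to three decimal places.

J = [[2·u + v^2, 2·u·v], [4·u, 4·v]].
At the point, J = [[-1.000, 2.000], [-4.000, -4.000]].
det J = 12.000.

12.000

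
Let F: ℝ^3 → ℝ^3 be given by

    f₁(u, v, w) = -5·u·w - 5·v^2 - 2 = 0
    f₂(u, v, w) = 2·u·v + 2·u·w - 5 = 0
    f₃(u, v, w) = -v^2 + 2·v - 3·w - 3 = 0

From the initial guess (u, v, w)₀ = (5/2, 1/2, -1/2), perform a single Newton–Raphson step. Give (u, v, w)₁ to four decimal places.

(3.4875, 1.4375, -0.4375)

At (5/2, 1/2, -1/2): F = (3.0000, -5.0000, -0.7500).
Jacobian J = [[-5·w, -10·v, -5·u], [2·v + 2·w, 2·u, 2·u], [0, -2·v + 2, -3]].
At the point, J = [[2.5000, -5.0000, -12.5000], [0.0000, 5.0000, 5.0000], [0.0000, 1.0000, -3.0000]] (det J = -50.0000).
Solving J·Δ = −F gives Δ = (0.9875, 0.9375, 0.0625).
Then the next iterate is (u, v, w)₁ = (3.4875, 1.4375, -0.4375).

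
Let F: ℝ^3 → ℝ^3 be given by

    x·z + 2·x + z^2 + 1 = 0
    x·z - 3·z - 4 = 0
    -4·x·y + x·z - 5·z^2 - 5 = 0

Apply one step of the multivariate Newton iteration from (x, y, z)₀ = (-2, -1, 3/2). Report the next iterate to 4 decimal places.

At (-2, -1, 3/2): F = (-3.7500, -11.5000, -27.2500).
Jacobian J = [[z + 2, 0, x + 2·z], [z, 0, x - 3], [-4·y + z, -4·x, x - 10·z]].
At the point, J = [[3.5000, 0.0000, 1.0000], [1.5000, 0.0000, -5.0000], [5.5000, 8.0000, -17.0000]] (det J = 152.0000).
Solving J·Δ = −F gives Δ = (1.5921, -1.5609, -1.8224).
Then the next iterate is (x, y, z)₁ = (-0.4079, -2.5609, -0.3224).

(-0.4079, -2.5609, -0.3224)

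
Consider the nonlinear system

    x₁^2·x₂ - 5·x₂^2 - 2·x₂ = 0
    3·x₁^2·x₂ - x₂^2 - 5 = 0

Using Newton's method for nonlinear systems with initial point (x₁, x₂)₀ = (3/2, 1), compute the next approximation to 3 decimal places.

(1.650, 0.559)

At (3/2, 1): F = (-4.750, 0.750).
Jacobian J = [[2·x₁·x₂, x₁^2 - 10·x₂ - 2], [6·x₁·x₂, 3·x₁^2 - 2·x₂]].
At the point, J = [[3.000, -9.750], [9.000, 4.750]] (det J = 102.000).
Solving J·Δ = −F gives Δ = (0.150, -0.441).
Then the next iterate is (x₁, x₂)₁ = (1.650, 0.559).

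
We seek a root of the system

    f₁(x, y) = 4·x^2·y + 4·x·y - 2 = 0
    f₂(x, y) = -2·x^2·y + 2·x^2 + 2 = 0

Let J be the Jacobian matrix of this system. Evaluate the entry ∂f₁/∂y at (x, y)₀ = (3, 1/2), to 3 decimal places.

48.000

∂f₁/∂y = 4·x^2 + 4·x.
At (3, 1/2) this is 48.000.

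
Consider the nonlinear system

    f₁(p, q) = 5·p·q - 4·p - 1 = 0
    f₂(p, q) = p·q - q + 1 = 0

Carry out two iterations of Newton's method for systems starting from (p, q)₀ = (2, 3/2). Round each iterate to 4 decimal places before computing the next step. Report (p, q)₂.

At (2, 3/2): F = (6.0000, 2.5000).
Jacobian J = [[5·q - 4, 5·p], [q, p - 1]].
At the point, J = [[3.5000, 10.0000], [1.5000, 1.0000]] (det J = -11.5000).
Solving J·Δ = −F gives Δ = (-1.6522, -0.0217).
Then the next iterate is (p, q)₁ = (0.3478, 1.4783).
Round to (0.3478, 1.4783) and repeat: F = (0.179564, 0.035853), J = [[3.3915, 1.7390], [1.4783, -0.6522]].
Δ = (-0.0375, -0.0301), so (p, q)₂ = (0.3103, 1.4482).

(0.3103, 1.4482)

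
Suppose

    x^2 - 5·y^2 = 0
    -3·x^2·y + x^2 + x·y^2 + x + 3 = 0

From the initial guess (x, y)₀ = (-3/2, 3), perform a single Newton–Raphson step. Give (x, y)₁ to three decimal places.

At (-3/2, 3): F = (-42.750, -30.000).
Jacobian J = [[2·x, -10·y], [-6·x·y + 2·x + y^2 + 1, -3·x^2 + 2·x·y]].
At the point, J = [[-3.000, -30.000], [34.000, -15.750]] (det J = 1067.250).
Solving J·Δ = −F gives Δ = (0.212, -1.446).
Then the next iterate is (x, y)₁ = (-1.288, 1.554).

(-1.288, 1.554)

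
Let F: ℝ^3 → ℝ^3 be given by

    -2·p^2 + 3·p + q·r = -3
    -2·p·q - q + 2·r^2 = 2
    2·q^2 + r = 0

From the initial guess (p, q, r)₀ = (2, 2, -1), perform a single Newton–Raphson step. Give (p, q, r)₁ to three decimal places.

At (2, 2, -1): F = (-1.000, -10.000, 7.000).
Jacobian J = [[-4·p + 3, r, q], [-2·q, -2·p - 1, 4·r], [0, 4·q, 1]].
At the point, J = [[-5.000, -1.000, 2.000], [-4.000, -5.000, -4.000], [0.000, 8.000, 1.000]] (det J = -203.000).
Solving J·Δ = −F gives Δ = (-0.488, -0.739, -1.089).
Then the next iterate is (p, q, r)₁ = (1.512, 1.261, -2.089).

(1.512, 1.261, -2.089)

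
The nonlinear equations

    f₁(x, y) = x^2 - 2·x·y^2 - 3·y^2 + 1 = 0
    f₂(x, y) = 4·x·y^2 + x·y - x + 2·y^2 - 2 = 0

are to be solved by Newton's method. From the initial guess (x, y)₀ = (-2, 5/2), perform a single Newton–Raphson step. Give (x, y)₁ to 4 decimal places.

(-1.6271, 1.4807)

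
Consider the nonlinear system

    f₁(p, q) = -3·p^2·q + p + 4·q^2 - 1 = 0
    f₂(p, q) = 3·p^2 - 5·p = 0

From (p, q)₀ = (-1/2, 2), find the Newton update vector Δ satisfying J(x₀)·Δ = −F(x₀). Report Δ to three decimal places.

(0.406, -1.039)

At (-1/2, 2): F = (13.000, 3.250).
Jacobian J = [[-6·p·q + 1, -3·p^2 + 8·q], [6·p - 5, 0]].
At the point, J = [[7.000, 15.250], [-8.000, 0.000]] (det J = 122.000).
Solving J·Δ = −F gives Δ = (0.406, -1.039).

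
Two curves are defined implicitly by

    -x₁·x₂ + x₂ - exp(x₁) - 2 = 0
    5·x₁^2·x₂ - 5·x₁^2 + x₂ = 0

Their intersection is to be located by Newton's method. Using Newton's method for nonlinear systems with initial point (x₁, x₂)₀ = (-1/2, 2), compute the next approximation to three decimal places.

(1.940, 5.977)

At (-1/2, 2): F = (0.39347, 3.250).
Jacobian J = [[-x₂ - exp(x₁), -x₁ + 1], [10·x₁·x₂ - 10·x₁, 5·x₁^2 + 1]].
At the point, J = [[-2.60653, 1.500], [-5.000, 2.250]] (det J = 1.63531).
Solving J·Δ = −F gives Δ = (2.440, 3.977).
Then the next iterate is (x₁, x₂)₁ = (1.940, 5.977).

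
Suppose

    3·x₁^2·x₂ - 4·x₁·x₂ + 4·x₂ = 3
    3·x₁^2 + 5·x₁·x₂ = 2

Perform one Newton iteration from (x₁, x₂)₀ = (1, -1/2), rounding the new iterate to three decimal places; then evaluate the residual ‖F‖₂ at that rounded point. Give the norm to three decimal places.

2.418

At (1, -1/2): F = (-4.500, -1.500).
Jacobian J = [[6·x₁·x₂ - 4·x₂, 3·x₁^2 - 4·x₁ + 4], [6·x₁ + 5·x₂, 5·x₁]].
At the point, J = [[-1.000, 3.000], [3.500, 5.000]] (det J = -15.500).
Solving J·Δ = −F gives Δ = (-1.161, 1.113).
Then the next iterate is (x₁, x₂)₁ = (-0.161, 0.613).
Re-evaluating at (-0.161, 0.613): F = (-0.10556, -2.41570), so ‖F‖₂ = 2.418.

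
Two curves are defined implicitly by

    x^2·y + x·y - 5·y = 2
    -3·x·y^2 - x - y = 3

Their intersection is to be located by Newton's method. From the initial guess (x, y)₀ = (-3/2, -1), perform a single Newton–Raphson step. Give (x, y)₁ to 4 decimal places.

(-1.6486, -0.5405)

At (-3/2, -1): F = (2.2500, 4.0000).
Jacobian J = [[2·x·y + y, x^2 + x - 5], [-3·y^2 - 1, -6·x·y - 1]].
At the point, J = [[2.0000, -4.2500], [-4.0000, -10.0000]] (det J = -37.0000).
Solving J·Δ = −F gives Δ = (-0.1486, 0.4595).
Then the next iterate is (x, y)₁ = (-1.6486, -0.5405).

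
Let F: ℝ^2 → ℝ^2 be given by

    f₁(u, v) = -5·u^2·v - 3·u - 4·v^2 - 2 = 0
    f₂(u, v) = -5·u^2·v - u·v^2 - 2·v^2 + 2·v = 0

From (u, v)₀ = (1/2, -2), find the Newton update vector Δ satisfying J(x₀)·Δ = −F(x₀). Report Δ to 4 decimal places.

(-0.9906, 1.6226)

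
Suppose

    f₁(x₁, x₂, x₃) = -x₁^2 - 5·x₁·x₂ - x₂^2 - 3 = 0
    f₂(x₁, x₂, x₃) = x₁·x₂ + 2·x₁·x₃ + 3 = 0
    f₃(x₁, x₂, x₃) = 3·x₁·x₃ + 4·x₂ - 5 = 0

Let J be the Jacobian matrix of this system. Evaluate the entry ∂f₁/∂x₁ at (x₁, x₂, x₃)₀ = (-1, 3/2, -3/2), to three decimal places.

-5.500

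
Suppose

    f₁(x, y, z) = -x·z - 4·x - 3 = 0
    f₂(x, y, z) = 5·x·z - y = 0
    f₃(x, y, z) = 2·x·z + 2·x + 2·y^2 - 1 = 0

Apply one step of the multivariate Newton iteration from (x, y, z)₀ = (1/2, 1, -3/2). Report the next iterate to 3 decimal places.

(-0.802, 1.047, -3.488)

At (1/2, 1, -3/2): F = (-4.250, -4.750, 0.500).
Jacobian J = [[-z - 4, 0, -x], [5·z, -1, 5·x], [2·z + 2, 4·y, 2·x]].
At the point, J = [[-2.500, 0.000, -0.500], [-7.500, -1.000, 2.500], [-1.000, 4.000, 1.000]] (det J = 43.000).
Solving J·Δ = −F gives Δ = (-1.302, 0.047, -1.988).
Then the next iterate is (x, y, z)₁ = (-0.802, 1.047, -3.488).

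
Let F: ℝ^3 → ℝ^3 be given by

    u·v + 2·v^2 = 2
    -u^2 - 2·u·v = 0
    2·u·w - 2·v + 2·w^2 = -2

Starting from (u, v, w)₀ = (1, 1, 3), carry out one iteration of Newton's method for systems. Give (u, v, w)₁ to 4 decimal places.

(0.2778, 0.9444, 1.5873)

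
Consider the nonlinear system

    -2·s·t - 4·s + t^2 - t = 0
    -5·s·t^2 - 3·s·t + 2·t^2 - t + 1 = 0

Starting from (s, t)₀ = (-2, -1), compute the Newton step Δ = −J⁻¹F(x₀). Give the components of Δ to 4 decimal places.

(3.0500, 0.1000)

At (-2, -1): F = (6.0000, 8.0000).
Jacobian J = [[-2·t - 4, -2·s + 2·t - 1], [-5·t^2 - 3·t, -10·s·t - 3·s + 4·t - 1]].
At the point, J = [[-2.0000, 1.0000], [-2.0000, -19.0000]] (det J = 40.0000).
Solving J·Δ = −F gives Δ = (3.0500, 0.1000).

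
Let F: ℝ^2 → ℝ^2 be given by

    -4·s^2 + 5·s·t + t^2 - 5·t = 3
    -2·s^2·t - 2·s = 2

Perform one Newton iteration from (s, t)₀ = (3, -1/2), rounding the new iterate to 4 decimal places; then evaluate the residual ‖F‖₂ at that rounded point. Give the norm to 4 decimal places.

At (3, -1/2): F = (-43.7500, 1.0000).
Jacobian J = [[-8·s + 5·t, 5·s + 2·t - 5], [-4·s·t - 2, -2·s^2]].
At the point, J = [[-26.5000, 9.0000], [4.0000, -18.0000]] (det J = 441.0000).
Solving J·Δ = −F gives Δ = (-1.7653, -0.3367).
Then the next iterate is (s, t)₁ = (1.2347, -0.8367).
Re-evaluating at (1.2347, -0.8367): F = (-9.379737, -1.918328), so ‖F‖₂ = 9.5739.

9.5739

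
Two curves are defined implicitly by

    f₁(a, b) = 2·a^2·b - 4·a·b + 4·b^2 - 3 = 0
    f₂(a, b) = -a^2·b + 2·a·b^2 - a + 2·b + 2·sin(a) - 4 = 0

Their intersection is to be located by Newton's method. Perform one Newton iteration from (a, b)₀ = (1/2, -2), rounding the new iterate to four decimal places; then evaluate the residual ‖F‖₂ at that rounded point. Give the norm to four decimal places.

At (1/2, -2): F = (16.0000, -3.041149).
Jacobian J = [[4·a·b - 4·b, 2·a^2 - 4·a + 8·b], [-2·a·b + 2·b^2 + 2·cos(a) - 1, -a^2 + 4·a·b + 2]].
At the point, J = [[4.0000, -17.5000], [10.755165, -2.2500]] (det J = 179.215390).
Solving J·Δ = −F gives Δ = (0.4978, 1.0281).
Then the next iterate is (a, b)₁ = (0.9978, -0.9719).
Re-evaluating at (0.9978, -0.9719): F = (2.722149, -2.408388), so ‖F‖₂ = 3.6346.

3.6346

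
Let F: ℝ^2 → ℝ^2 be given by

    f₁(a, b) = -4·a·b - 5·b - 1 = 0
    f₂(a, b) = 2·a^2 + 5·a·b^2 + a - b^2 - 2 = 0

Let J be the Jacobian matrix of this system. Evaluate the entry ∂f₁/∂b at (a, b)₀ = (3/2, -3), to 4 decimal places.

∂f₁/∂b = -4·a - 5.
At (3/2, -3) this is -11.0000.

-11.0000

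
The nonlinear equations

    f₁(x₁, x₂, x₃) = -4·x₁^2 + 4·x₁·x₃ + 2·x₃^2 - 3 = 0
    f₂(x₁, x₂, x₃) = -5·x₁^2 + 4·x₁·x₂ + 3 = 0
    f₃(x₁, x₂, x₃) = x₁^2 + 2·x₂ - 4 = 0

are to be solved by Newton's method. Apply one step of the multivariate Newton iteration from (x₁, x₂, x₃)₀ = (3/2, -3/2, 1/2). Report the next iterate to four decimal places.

At (3/2, -3/2, 1/2): F = (-8.5000, -17.2500, -4.7500).
Jacobian J = [[-8·x₁ + 4·x₃, 0, 4·x₁ + 4·x₃], [-10·x₁ + 4·x₂, 4·x₁, 0], [2·x₁, 2, 0]].
At the point, J = [[-10.0000, 0.0000, 8.0000], [-21.0000, 6.0000, 0.0000], [3.0000, 2.0000, 0.0000]] (det J = -480.0000).
Solving J·Δ = −F gives Δ = (-0.1000, 2.5250, 0.9375).
Then the next iterate is (x₁, x₂, x₃)₁ = (1.4000, 1.0250, 1.4375).

(1.4000, 1.0250, 1.4375)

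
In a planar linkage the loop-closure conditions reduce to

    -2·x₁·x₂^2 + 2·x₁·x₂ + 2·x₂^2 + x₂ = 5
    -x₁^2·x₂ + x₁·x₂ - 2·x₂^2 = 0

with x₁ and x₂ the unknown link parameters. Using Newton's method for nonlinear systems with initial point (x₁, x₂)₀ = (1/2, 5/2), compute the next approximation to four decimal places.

At (1/2, 5/2): F = (6.2500, -11.8750).
Jacobian J = [[-2·x₂^2 + 2·x₂, -4·x₁·x₂ + 2·x₁ + 4·x₂ + 1], [-2·x₁·x₂ + x₂, -x₁^2 + x₁ - 4·x₂]].
At the point, J = [[-7.5000, 7.0000], [0.0000, -9.7500]] (det J = 73.1250).
Solving J·Δ = −F gives Δ = (-0.3034, -1.2179).
Then the next iterate is (x₁, x₂)₁ = (0.1966, 1.2821).

(0.1966, 1.2821)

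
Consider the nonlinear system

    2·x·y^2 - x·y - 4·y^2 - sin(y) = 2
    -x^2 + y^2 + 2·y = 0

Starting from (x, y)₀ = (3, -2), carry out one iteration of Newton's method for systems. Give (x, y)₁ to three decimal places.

At (3, -2): F = (12.90930, -9.000).
Jacobian J = [[2·y^2 - y, 4·x·y - x - 8·y - cos(y)], [-2·x, 2·y + 2]].
At the point, J = [[10.000, -10.58385], [-6.000, -2.000]] (det J = -83.50312).
Solving J·Δ = −F gives Δ = (-1.450, -0.150).
Then the next iterate is (x, y)₁ = (1.550, -2.150).

(1.550, -2.150)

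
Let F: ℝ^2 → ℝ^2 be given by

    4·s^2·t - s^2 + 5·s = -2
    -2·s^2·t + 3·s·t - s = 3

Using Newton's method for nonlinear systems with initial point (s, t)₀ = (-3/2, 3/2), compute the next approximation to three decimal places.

(2.200, 4.972)

At (-3/2, 3/2): F = (5.750, -15.000).
Jacobian J = [[8·s·t - 2·s + 5, 4·s^2], [-4·s·t + 3·t - 1, -2·s^2 + 3·s]].
At the point, J = [[-10.000, 9.000], [12.500, -9.000]] (det J = -22.500).
Solving J·Δ = −F gives Δ = (3.700, 3.472).
Then the next iterate is (s, t)₁ = (2.200, 4.972).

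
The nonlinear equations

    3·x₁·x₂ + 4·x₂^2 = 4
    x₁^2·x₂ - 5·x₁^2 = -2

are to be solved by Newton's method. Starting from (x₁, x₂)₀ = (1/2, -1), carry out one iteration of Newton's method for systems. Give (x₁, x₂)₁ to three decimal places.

At (1/2, -1): F = (-1.500, 0.500).
Jacobian J = [[3·x₂, 3·x₁ + 8·x₂], [2·x₁·x₂ - 10·x₁, x₁^2]].
At the point, J = [[-3.000, -6.500], [-6.000, 0.250]] (det J = -39.750).
Solving J·Δ = −F gives Δ = (0.072, -0.264).
Then the next iterate is (x₁, x₂)₁ = (0.572, -1.264).

(0.572, -1.264)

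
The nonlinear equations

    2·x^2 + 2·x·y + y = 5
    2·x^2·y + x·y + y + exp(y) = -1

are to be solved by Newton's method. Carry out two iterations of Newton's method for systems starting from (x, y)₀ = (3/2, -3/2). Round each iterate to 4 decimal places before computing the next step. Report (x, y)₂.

(1.7254, -0.2194)

At (3/2, -3/2): F = (-6.5000, -9.276870).
Jacobian J = [[4·x + 2·y, 2·x + 1], [4·x·y + y, 2·x^2 + x + exp(y) + 1]].
At the point, J = [[3.0000, 4.0000], [-10.5000, 7.223130]] (det J = 63.669390).
Solving J·Δ = −F gives Δ = (0.1546, 1.5091).
Then the next iterate is (x, y)₁ = (1.6546, 0.0091).
Round to (1.6546, 0.0091) and repeat: F = (0.514616, 2.083125), J = [[6.6366, 4.3092], [0.069327, 9.139144]].
Δ = (0.0708, -0.2285), so (x, y)₂ = (1.7254, -0.2194).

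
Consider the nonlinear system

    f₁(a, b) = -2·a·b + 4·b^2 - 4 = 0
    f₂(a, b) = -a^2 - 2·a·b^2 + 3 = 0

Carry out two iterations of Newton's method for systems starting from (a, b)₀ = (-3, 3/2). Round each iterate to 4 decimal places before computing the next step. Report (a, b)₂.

(-2.4019, 0.5621)

At (-3, 3/2): F = (14.0000, 7.5000).
Jacobian J = [[-2·b, -2·a + 8·b], [-2·a - 2·b^2, -4·a·b]].
At the point, J = [[-3.0000, 18.0000], [1.5000, 18.0000]] (det J = -81.0000).
Solving J·Δ = −F gives Δ = (1.4444, -0.5370).
Then the next iterate is (a, b)₁ = (-1.5556, 0.9630).
Round to (-1.5556, 0.9630) and repeat: F = (2.705562, 3.465339), J = [[-1.9260, 10.8152], [1.256462, 5.992171]].
Δ = (-0.8463, -0.4009), so (a, b)₂ = (-2.4019, 0.5621).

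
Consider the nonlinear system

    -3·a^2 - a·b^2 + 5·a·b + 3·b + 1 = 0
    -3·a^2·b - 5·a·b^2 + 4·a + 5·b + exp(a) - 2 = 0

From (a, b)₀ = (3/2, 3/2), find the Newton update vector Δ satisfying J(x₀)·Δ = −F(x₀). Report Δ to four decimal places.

(0.5014, -0.7908)

At (3/2, 3/2): F = (6.6250, -11.018311).
Jacobian J = [[-6·a - b^2 + 5·b, -2·a·b + 5·a + 3], [-6·a·b - 5·b^2 + exp(a) + 4, -3·a^2 - 10·a·b + 5]].
At the point, J = [[-3.7500, 6.0000], [-16.268311, -24.2500]] (det J = 188.547366).
Solving J·Δ = −F gives Δ = (0.5014, -0.7908).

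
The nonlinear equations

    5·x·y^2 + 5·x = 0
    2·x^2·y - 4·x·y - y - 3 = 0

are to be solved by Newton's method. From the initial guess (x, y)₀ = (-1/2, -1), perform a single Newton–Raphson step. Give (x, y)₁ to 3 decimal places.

At (-1/2, -1): F = (-5.000, -4.500).
Jacobian J = [[5·y^2 + 5, 10·x·y], [4·x·y - 4·y, 2·x^2 - 4·x - 1]].
At the point, J = [[10.000, 5.000], [6.000, 1.500]] (det J = -15.000).
Solving J·Δ = −F gives Δ = (1.000, -1.000).
Then the next iterate is (x, y)₁ = (0.500, -2.000).

(0.500, -2.000)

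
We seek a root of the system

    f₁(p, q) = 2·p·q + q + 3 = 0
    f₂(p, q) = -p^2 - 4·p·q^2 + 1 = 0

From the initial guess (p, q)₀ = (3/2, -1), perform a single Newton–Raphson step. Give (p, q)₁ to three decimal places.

At (3/2, -1): F = (-1.000, -7.250).
Jacobian J = [[2·q, 2·p + 1], [-2·p - 4·q^2, -8·p·q]].
At the point, J = [[-2.000, 4.000], [-7.000, 12.000]] (det J = 4.000).
Solving J·Δ = −F gives Δ = (-4.250, -1.875).
Then the next iterate is (p, q)₁ = (-2.750, -2.875).

(-2.750, -2.875)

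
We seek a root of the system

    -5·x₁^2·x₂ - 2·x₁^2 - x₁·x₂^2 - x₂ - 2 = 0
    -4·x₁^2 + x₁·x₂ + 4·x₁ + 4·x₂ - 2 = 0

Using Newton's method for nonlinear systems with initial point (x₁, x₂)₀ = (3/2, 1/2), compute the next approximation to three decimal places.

(0.927, 0.128)

At (3/2, 1/2): F = (-13.000, -2.250).
Jacobian J = [[-10·x₁·x₂ - 4·x₁ - x₂^2, -5·x₁^2 - 2·x₁·x₂ - 1], [-8·x₁ + x₂ + 4, x₁ + 4]].
At the point, J = [[-13.750, -13.750], [-7.500, 5.500]] (det J = -178.750).
Solving J·Δ = −F gives Δ = (-0.573, -0.372).
Then the next iterate is (x₁, x₂)₁ = (0.927, 0.128).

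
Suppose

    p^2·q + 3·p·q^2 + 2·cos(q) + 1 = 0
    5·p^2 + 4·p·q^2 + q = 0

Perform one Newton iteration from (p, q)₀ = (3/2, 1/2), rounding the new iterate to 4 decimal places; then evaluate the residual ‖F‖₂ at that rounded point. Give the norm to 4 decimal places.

At (3/2, 1/2): F = (5.005165, 13.2500).
Jacobian J = [[2·p·q + 3·q^2, p^2 + 6·p·q - 2·sin(q)], [10·p + 4·q^2, 8·p·q + 1]].
At the point, J = [[2.2500, 5.791149], [16.0000, 7.0000]] (det J = -76.908383).
Solving J·Δ = −F gives Δ = (-0.5422, -0.6536).
Then the next iterate is (p, q)₁ = (0.9578, -0.1536).
Re-evaluating at (0.9578, -0.1536): F = (2.903336, 4.523694), so ‖F‖₂ = 5.3752.

5.3752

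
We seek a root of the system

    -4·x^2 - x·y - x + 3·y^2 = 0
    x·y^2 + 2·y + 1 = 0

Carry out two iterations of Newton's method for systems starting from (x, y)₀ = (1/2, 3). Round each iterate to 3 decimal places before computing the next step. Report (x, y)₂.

(-0.767, 0.427)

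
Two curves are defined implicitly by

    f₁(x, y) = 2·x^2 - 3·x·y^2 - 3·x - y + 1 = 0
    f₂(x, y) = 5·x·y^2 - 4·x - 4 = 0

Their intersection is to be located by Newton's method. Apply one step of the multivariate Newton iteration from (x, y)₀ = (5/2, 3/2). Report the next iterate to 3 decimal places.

At (5/2, 3/2): F = (-12.375, 14.125).
Jacobian J = [[4·x - 3·y^2 - 3, -6·x·y - 1], [5·y^2 - 4, 10·x·y]].
At the point, J = [[0.250, -23.500], [7.250, 37.500]] (det J = 179.750).
Solving J·Δ = −F gives Δ = (0.735, -0.519).
Then the next iterate is (x, y)₁ = (3.235, 0.981).

(3.235, 0.981)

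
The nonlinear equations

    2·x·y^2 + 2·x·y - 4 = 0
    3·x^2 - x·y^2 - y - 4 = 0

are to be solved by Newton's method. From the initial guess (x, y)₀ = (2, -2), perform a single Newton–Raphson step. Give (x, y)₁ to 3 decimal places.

(1.581, -1.806)

At (2, -2): F = (4.000, 2.000).
Jacobian J = [[2·y^2 + 2·y, 4·x·y + 2·x], [6·x - y^2, -2·x·y - 1]].
At the point, J = [[4.000, -12.000], [8.000, 7.000]] (det J = 124.000).
Solving J·Δ = −F gives Δ = (-0.419, 0.194).
Then the next iterate is (x, y)₁ = (1.581, -1.806).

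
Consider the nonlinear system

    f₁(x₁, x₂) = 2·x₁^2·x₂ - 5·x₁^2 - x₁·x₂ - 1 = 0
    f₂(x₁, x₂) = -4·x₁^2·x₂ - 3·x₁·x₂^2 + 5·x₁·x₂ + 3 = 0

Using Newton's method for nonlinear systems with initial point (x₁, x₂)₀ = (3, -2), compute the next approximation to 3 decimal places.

(1.910, -0.711)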